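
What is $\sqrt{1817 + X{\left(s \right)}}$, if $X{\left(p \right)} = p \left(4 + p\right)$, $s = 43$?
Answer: $\sqrt{3838} \approx 61.952$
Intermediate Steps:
$\sqrt{1817 + X{\left(s \right)}} = \sqrt{1817 + 43 \left(4 + 43\right)} = \sqrt{1817 + 43 \cdot 47} = \sqrt{1817 + 2021} = \sqrt{3838}$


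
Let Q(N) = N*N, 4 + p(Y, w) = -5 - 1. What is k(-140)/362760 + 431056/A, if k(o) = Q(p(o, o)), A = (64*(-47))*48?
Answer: -27145041/9093184 ≈ -2.9852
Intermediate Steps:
p(Y, w) = -10 (p(Y, w) = -4 + (-5 - 1) = -4 - 6 = -10)
A = -144384 (A = -3008*48 = -144384)
Q(N) = N²
k(o) = 100 (k(o) = (-10)² = 100)
k(-140)/362760 + 431056/A = 100/362760 + 431056/(-144384) = 100*(1/362760) + 431056*(-1/144384) = 5/18138 - 26941/9024 = -27145041/9093184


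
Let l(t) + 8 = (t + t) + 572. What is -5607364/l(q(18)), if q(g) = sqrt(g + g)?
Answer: -1401841/144 ≈ -9735.0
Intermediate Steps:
q(g) = sqrt(2)*sqrt(g) (q(g) = sqrt(2*g) = sqrt(2)*sqrt(g))
l(t) = 564 + 2*t (l(t) = -8 + ((t + t) + 572) = -8 + (2*t + 572) = -8 + (572 + 2*t) = 564 + 2*t)
-5607364/l(q(18)) = -5607364/(564 + 2*(sqrt(2)*sqrt(18))) = -5607364/(564 + 2*(sqrt(2)*(3*sqrt(2)))) = -5607364/(564 + 2*6) = -5607364/(564 + 12) = -5607364/576 = -5607364*1/576 = -1401841/144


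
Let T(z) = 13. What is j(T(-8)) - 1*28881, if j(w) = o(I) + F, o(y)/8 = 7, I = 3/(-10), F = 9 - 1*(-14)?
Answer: -28802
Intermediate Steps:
F = 23 (F = 9 + 14 = 23)
I = -3/10 (I = 3*(-⅒) = -3/10 ≈ -0.30000)
o(y) = 56 (o(y) = 8*7 = 56)
j(w) = 79 (j(w) = 56 + 23 = 79)
j(T(-8)) - 1*28881 = 79 - 1*28881 = 79 - 28881 = -28802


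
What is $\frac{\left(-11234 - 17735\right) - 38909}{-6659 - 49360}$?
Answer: $\frac{22626}{18673} \approx 1.2117$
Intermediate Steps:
$\frac{\left(-11234 - 17735\right) - 38909}{-6659 - 49360} = \frac{\left(-11234 - 17735\right) - 38909}{-56019} = \left(-28969 - 38909\right) \left(- \frac{1}{56019}\right) = \left(-67878\right) \left(- \frac{1}{56019}\right) = \frac{22626}{18673}$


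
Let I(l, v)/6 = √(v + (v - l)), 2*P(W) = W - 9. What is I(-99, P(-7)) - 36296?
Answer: -36296 + 6*√83 ≈ -36241.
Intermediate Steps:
P(W) = -9/2 + W/2 (P(W) = (W - 9)/2 = (-9 + W)/2 = -9/2 + W/2)
I(l, v) = 6*√(-l + 2*v) (I(l, v) = 6*√(v + (v - l)) = 6*√(-l + 2*v))
I(-99, P(-7)) - 36296 = 6*√(-1*(-99) + 2*(-9/2 + (½)*(-7))) - 36296 = 6*√(99 + 2*(-9/2 - 7/2)) - 36296 = 6*√(99 + 2*(-8)) - 36296 = 6*√(99 - 16) - 36296 = 6*√83 - 36296 = -36296 + 6*√83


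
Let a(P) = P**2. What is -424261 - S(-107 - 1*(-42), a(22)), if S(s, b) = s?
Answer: -424196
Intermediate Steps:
-424261 - S(-107 - 1*(-42), a(22)) = -424261 - (-107 - 1*(-42)) = -424261 - (-107 + 42) = -424261 - 1*(-65) = -424261 + 65 = -424196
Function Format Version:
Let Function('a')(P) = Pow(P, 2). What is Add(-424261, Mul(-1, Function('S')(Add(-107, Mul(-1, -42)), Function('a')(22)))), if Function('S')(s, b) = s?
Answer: -424196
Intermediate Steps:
Add(-424261, Mul(-1, Function('S')(Add(-107, Mul(-1, -42)), Function('a')(22)))) = Add(-424261, Mul(-1, Add(-107, Mul(-1, -42)))) = Add(-424261, Mul(-1, Add(-107, 42))) = Add(-424261, Mul(-1, -65)) = Add(-424261, 65) = -424196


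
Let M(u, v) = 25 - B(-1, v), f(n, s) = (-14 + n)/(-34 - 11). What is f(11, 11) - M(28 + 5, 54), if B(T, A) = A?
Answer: 436/15 ≈ 29.067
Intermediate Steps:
f(n, s) = 14/45 - n/45 (f(n, s) = (-14 + n)/(-45) = (-14 + n)*(-1/45) = 14/45 - n/45)
M(u, v) = 25 - v
f(11, 11) - M(28 + 5, 54) = (14/45 - 1/45*11) - (25 - 1*54) = (14/45 - 11/45) - (25 - 54) = 1/15 - 1*(-29) = 1/15 + 29 = 436/15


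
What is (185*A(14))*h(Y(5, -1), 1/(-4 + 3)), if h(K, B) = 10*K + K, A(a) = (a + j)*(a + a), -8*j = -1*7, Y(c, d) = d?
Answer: -1695155/2 ≈ -8.4758e+5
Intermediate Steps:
j = 7/8 (j = -(-1)*7/8 = -⅛*(-7) = 7/8 ≈ 0.87500)
A(a) = 2*a*(7/8 + a) (A(a) = (a + 7/8)*(a + a) = (7/8 + a)*(2*a) = 2*a*(7/8 + a))
h(K, B) = 11*K
(185*A(14))*h(Y(5, -1), 1/(-4 + 3)) = (185*((¼)*14*(7 + 8*14)))*(11*(-1)) = (185*((¼)*14*(7 + 112)))*(-11) = (185*((¼)*14*119))*(-11) = (185*(833/2))*(-11) = (154105/2)*(-11) = -1695155/2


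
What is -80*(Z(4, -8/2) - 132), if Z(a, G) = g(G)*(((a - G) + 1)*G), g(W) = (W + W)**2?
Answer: 194880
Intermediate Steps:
g(W) = 4*W**2 (g(W) = (2*W)**2 = 4*W**2)
Z(a, G) = 4*G**3*(1 + a - G) (Z(a, G) = (4*G**2)*(((a - G) + 1)*G) = (4*G**2)*((1 + a - G)*G) = (4*G**2)*(G*(1 + a - G)) = 4*G**3*(1 + a - G))
-80*(Z(4, -8/2) - 132) = -80*(4*(-8/2)**3*(1 + 4 - (-8)/2) - 132) = -80*(4*(-8*1/2)**3*(1 + 4 - (-8)/2) - 132) = -80*(4*(-4)**3*(1 + 4 - 1*(-4)) - 132) = -80*(4*(-64)*(1 + 4 + 4) - 132) = -80*(4*(-64)*9 - 132) = -80*(-2304 - 132) = -80*(-2436) = 194880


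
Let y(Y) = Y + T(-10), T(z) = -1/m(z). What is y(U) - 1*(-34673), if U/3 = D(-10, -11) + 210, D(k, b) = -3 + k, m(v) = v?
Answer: 352641/10 ≈ 35264.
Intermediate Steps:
T(z) = -1/z
U = 591 (U = 3*((-3 - 10) + 210) = 3*(-13 + 210) = 3*197 = 591)
y(Y) = ⅒ + Y (y(Y) = Y - 1/(-10) = Y - 1*(-⅒) = Y + ⅒ = ⅒ + Y)
y(U) - 1*(-34673) = (⅒ + 591) - 1*(-34673) = 5911/10 + 34673 = 352641/10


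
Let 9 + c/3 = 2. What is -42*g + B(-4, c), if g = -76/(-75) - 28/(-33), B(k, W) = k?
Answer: -22604/275 ≈ -82.196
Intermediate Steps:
c = -21 (c = -27 + 3*2 = -27 + 6 = -21)
g = 512/275 (g = -76*(-1/75) - 28*(-1/33) = 76/75 + 28/33 = 512/275 ≈ 1.8618)
-42*g + B(-4, c) = -42*512/275 - 4 = -21504/275 - 4 = -22604/275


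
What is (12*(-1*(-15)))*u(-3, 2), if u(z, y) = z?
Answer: -540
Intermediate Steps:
(12*(-1*(-15)))*u(-3, 2) = (12*(-1*(-15)))*(-3) = (12*15)*(-3) = 180*(-3) = -540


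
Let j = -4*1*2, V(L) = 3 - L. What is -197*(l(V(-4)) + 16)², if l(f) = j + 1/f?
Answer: -640053/49 ≈ -13062.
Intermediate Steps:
j = -8 (j = -4*2 = -8)
l(f) = -8 + 1/f
-197*(l(V(-4)) + 16)² = -197*((-8 + 1/(3 - 1*(-4))) + 16)² = -197*((-8 + 1/(3 + 4)) + 16)² = -197*((-8 + 1/7) + 16)² = -197*((-8 + ⅐) + 16)² = -197*(-55/7 + 16)² = -197*(57/7)² = -197*3249/49 = -640053/49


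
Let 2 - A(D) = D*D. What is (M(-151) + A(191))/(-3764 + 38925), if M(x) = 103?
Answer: -36376/35161 ≈ -1.0346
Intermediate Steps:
A(D) = 2 - D² (A(D) = 2 - D*D = 2 - D²)
(M(-151) + A(191))/(-3764 + 38925) = (103 + (2 - 1*191²))/(-3764 + 38925) = (103 + (2 - 1*36481))/35161 = (103 + (2 - 36481))*(1/35161) = (103 - 36479)*(1/35161) = -36376*1/35161 = -36376/35161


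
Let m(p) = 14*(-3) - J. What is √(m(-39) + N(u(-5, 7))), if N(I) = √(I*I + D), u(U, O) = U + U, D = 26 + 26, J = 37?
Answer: √(-79 + 2*√38) ≈ 8.1652*I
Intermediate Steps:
D = 52
u(U, O) = 2*U
m(p) = -79 (m(p) = 14*(-3) - 1*37 = -42 - 37 = -79)
N(I) = √(52 + I²) (N(I) = √(I*I + 52) = √(I² + 52) = √(52 + I²))
√(m(-39) + N(u(-5, 7))) = √(-79 + √(52 + (2*(-5))²)) = √(-79 + √(52 + (-10)²)) = √(-79 + √(52 + 100)) = √(-79 + √152) = √(-79 + 2*√38)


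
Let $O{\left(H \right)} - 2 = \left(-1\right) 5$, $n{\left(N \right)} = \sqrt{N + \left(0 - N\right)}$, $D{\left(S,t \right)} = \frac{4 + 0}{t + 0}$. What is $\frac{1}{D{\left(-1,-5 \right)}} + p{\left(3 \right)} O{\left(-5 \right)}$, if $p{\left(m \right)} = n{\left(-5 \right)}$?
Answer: $- \frac{5}{4} \approx -1.25$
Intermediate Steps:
$D{\left(S,t \right)} = \frac{4}{t}$
$n{\left(N \right)} = 0$ ($n{\left(N \right)} = \sqrt{N - N} = \sqrt{0} = 0$)
$O{\left(H \right)} = -3$ ($O{\left(H \right)} = 2 - 5 = -3$)
$p{\left(m \right)} = 0$
$\frac{1}{D{\left(-1,-5 \right)}} + p{\left(3 \right)} O{\left(-5 \right)} = \frac{1}{4 \frac{1}{-5}} + 0 \left(-3\right) = \frac{1}{4 \left(- \frac{1}{5}\right)} + 0 = \frac{1}{- \frac{4}{5}} + 0 = - \frac{5}{4} + 0 = - \frac{5}{4}$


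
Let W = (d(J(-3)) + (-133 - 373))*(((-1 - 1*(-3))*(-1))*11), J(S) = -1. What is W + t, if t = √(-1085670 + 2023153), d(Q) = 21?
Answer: 10670 + √937483 ≈ 11638.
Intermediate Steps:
t = √937483 ≈ 968.24
W = 10670 (W = (21 + (-133 - 373))*(((-1 - 1*(-3))*(-1))*11) = (21 - 506)*(((-1 + 3)*(-1))*11) = -485*2*(-1)*11 = -(-970)*11 = -485*(-22) = 10670)
W + t = 10670 + √937483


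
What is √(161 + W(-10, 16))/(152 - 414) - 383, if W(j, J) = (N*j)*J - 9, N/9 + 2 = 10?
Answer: -383 - 7*I*√58/131 ≈ -383.0 - 0.40695*I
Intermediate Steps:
N = 72 (N = -18 + 9*10 = -18 + 90 = 72)
W(j, J) = -9 + 72*J*j (W(j, J) = (72*j)*J - 9 = 72*J*j - 9 = -9 + 72*J*j)
√(161 + W(-10, 16))/(152 - 414) - 383 = √(161 + (-9 + 72*16*(-10)))/(152 - 414) - 383 = √(161 + (-9 - 11520))/(-262) - 383 = √(161 - 11529)*(-1/262) - 383 = √(-11368)*(-1/262) - 383 = (14*I*√58)*(-1/262) - 383 = -7*I*√58/131 - 383 = -383 - 7*I*√58/131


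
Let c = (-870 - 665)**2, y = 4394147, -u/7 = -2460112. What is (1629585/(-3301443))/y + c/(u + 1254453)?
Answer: 3797976320684129620/29780082313334766853 ≈ 0.12753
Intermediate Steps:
u = 17220784 (u = -7*(-2460112) = 17220784)
c = 2356225 (c = (-1535)**2 = 2356225)
(1629585/(-3301443))/y + c/(u + 1254453) = (1629585/(-3301443))/4394147 + 2356225/(17220784 + 1254453) = (1629585*(-1/3301443))*(1/4394147) + 2356225/18475237 = -181065/366827*1/4394147 + 2356225*(1/18475237) = -181065/1611891761569 + 2356225/18475237 = 3797976320684129620/29780082313334766853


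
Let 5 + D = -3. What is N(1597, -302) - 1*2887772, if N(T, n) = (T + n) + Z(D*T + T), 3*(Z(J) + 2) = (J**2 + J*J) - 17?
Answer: 80426876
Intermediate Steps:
D = -8 (D = -5 - 3 = -8)
Z(J) = -23/3 + 2*J**2/3 (Z(J) = -2 + ((J**2 + J*J) - 17)/3 = -2 + ((J**2 + J**2) - 17)/3 = -2 + (2*J**2 - 17)/3 = -2 + (-17 + 2*J**2)/3 = -2 + (-17/3 + 2*J**2/3) = -23/3 + 2*J**2/3)
N(T, n) = -23/3 + T + n + 98*T**2/3 (N(T, n) = (T + n) + (-23/3 + 2*(-8*T + T)**2/3) = (T + n) + (-23/3 + 2*(-7*T)**2/3) = (T + n) + (-23/3 + 2*(49*T**2)/3) = (T + n) + (-23/3 + 98*T**2/3) = -23/3 + T + n + 98*T**2/3)
N(1597, -302) - 1*2887772 = (-23/3 + 1597 - 302 + (98/3)*1597**2) - 1*2887772 = (-23/3 + 1597 - 302 + (98/3)*2550409) - 2887772 = (-23/3 + 1597 - 302 + 249940082/3) - 2887772 = 83314648 - 2887772 = 80426876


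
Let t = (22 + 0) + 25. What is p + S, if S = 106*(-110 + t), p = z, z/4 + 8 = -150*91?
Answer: -61310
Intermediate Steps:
t = 47 (t = 22 + 25 = 47)
z = -54632 (z = -32 + 4*(-150*91) = -32 + 4*(-13650) = -32 - 54600 = -54632)
p = -54632
S = -6678 (S = 106*(-110 + 47) = 106*(-63) = -6678)
p + S = -54632 - 6678 = -61310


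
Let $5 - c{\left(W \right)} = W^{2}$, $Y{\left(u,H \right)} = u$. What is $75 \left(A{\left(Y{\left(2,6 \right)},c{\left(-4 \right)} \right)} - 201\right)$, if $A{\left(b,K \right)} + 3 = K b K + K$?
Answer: $2025$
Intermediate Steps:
$c{\left(W \right)} = 5 - W^{2}$
$A{\left(b,K \right)} = -3 + K + b K^{2}$ ($A{\left(b,K \right)} = -3 + \left(K b K + K\right) = -3 + \left(b K^{2} + K\right) = -3 + \left(K + b K^{2}\right) = -3 + K + b K^{2}$)
$75 \left(A{\left(Y{\left(2,6 \right)},c{\left(-4 \right)} \right)} - 201\right) = 75 \left(\left(-3 + \left(5 - \left(-4\right)^{2}\right) + 2 \left(5 - \left(-4\right)^{2}\right)^{2}\right) - 201\right) = 75 \left(\left(-3 + \left(5 - 16\right) + 2 \left(5 - 16\right)^{2}\right) - 201\right) = 75 \left(\left(-3 - 11 + 2 \left(-11\right)^{2}\right) - 201\right) = 75 \left(\left(-3 - 11 + 2 \cdot 121\right) - 201\right) = 75 \left(\left(-3 - 11 + 242\right) - 201\right) = 75 \left(228 - 201\right) = 75 \cdot 27 = 2025$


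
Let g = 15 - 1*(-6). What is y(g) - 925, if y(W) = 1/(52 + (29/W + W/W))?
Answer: -1056329/1142 ≈ -924.98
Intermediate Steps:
g = 21 (g = 15 + 6 = 21)
y(W) = 1/(53 + 29/W) (y(W) = 1/(52 + (29/W + 1)) = 1/(52 + (1 + 29/W)) = 1/(53 + 29/W))
y(g) - 925 = 21/(29 + 53*21) - 925 = 21/(29 + 1113) - 925 = 21/1142 - 925 = -1056329/1142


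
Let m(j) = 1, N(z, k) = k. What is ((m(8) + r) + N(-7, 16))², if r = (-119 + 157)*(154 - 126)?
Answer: 1168561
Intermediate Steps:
r = 1064 (r = 38*28 = 1064)
((m(8) + r) + N(-7, 16))² = ((1 + 1064) + 16)² = (1065 + 16)² = 1081² = 1168561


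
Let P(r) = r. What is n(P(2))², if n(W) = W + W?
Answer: 16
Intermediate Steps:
n(W) = 2*W
n(P(2))² = (2*2)² = 4² = 16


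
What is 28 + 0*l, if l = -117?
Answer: 28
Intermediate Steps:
28 + 0*l = 28 + 0*(-117) = 28 + 0 = 28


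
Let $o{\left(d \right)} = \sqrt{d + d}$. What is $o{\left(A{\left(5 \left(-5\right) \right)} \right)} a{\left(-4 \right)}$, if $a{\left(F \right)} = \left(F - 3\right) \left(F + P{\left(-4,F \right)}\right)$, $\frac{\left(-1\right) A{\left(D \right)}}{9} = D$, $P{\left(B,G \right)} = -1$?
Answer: $525 \sqrt{2} \approx 742.46$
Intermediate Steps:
$A{\left(D \right)} = - 9 D$
$o{\left(d \right)} = \sqrt{2} \sqrt{d}$ ($o{\left(d \right)} = \sqrt{2 d} = \sqrt{2} \sqrt{d}$)
$a{\left(F \right)} = \left(-1 + F\right) \left(-3 + F\right)$ ($a{\left(F \right)} = \left(F - 3\right) \left(F - 1\right) = \left(-3 + F\right) \left(-1 + F\right) = \left(-1 + F\right) \left(-3 + F\right)$)
$o{\left(A{\left(5 \left(-5\right) \right)} \right)} a{\left(-4 \right)} = \sqrt{2} \sqrt{- 9 \cdot 5 \left(-5\right)} \left(3 + \left(-4\right)^{2} - -16\right) = \sqrt{2} \sqrt{\left(-9\right) \left(-25\right)} \left(3 + 16 + 16\right) = \sqrt{2} \sqrt{225} \cdot 35 = \sqrt{2} \cdot 15 \cdot 35 = 15 \sqrt{2} \cdot 35 = 525 \sqrt{2}$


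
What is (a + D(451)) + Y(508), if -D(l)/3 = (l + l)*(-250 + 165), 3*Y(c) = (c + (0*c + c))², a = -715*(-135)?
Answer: 2011861/3 ≈ 6.7062e+5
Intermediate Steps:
a = 96525
Y(c) = 4*c²/3 (Y(c) = (c + (0*c + c))²/3 = (c + (0 + c))²/3 = (c + c)²/3 = (2*c)²/3 = (4*c²)/3 = 4*c²/3)
D(l) = 510*l (D(l) = -3*(l + l)*(-250 + 165) = -3*2*l*(-85) = -(-510)*l = 510*l)
(a + D(451)) + Y(508) = (96525 + 510*451) + (4/3)*508² = (96525 + 230010) + (4/3)*258064 = 326535 + 1032256/3 = 2011861/3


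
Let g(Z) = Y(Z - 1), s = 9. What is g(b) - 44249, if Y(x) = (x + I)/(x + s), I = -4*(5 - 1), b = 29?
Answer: -1637201/37 ≈ -44249.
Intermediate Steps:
I = -16 (I = -4*4 = -16)
Y(x) = (-16 + x)/(9 + x) (Y(x) = (x - 16)/(x + 9) = (-16 + x)/(9 + x))
g(Z) = (-17 + Z)/(8 + Z) (g(Z) = (-16 + (Z - 1))/(9 + (Z - 1)) = (-16 + (-1 + Z))/(9 + (-1 + Z)) = (-17 + Z)/(8 + Z))
g(b) - 44249 = (-17 + 29)/(8 + 29) - 44249 = 12/37 - 44249 = -1637201/37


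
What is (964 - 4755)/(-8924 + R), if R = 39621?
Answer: -3791/30697 ≈ -0.12350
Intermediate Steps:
(964 - 4755)/(-8924 + R) = (964 - 4755)/(-8924 + 39621) = -3791/30697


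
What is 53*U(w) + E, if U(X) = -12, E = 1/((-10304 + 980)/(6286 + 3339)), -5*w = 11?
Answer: -848527/1332 ≈ -637.03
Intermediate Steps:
w = -11/5 (w = -⅕*11 = -11/5 ≈ -2.2000)
E = -1375/1332 (E = 1/(-9324/9625) = 1/(-9324*1/9625) = 1/(-1332/1375) = -1375/1332 ≈ -1.0323)
53*U(w) + E = 53*(-12) - 1375/1332 = -636 - 1375/1332 = -848527/1332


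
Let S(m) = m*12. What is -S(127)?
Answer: -1524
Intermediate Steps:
S(m) = 12*m
-S(127) = -12*127 = -1*1524 = -1524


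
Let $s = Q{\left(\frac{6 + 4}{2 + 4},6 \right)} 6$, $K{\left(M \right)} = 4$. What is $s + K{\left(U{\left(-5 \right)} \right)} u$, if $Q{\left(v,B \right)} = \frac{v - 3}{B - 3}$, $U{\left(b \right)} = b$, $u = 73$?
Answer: $\frac{868}{3} \approx 289.33$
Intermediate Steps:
$Q{\left(v,B \right)} = \frac{-3 + v}{-3 + B}$
$s = - \frac{8}{3}$ ($s = \frac{-3 + \frac{6 + 4}{2 + 4}}{-3 + 6} \cdot 6 = \frac{-3 + \frac{10}{6}}{3} \cdot 6 = \frac{-3 + 10 \cdot \frac{1}{6}}{3} \cdot 6 = \frac{-3 + \frac{5}{3}}{3} \cdot 6 = \frac{1}{3} \left(- \frac{4}{3}\right) 6 = \left(- \frac{4}{9}\right) 6 = - \frac{8}{3} \approx -2.6667$)
$s + K{\left(U{\left(-5 \right)} \right)} u = - \frac{8}{3} + 4 \cdot 73 = - \frac{8}{3} + 292 = \frac{868}{3}$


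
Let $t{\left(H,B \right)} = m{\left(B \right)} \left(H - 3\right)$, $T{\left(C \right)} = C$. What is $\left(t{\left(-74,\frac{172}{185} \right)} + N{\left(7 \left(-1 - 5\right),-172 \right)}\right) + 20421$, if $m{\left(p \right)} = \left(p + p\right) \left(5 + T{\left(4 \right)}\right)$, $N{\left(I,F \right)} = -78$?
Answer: $\frac{3525063}{185} \approx 19054.0$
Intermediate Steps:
$m{\left(p \right)} = 18 p$ ($m{\left(p \right)} = \left(p + p\right) \left(5 + 4\right) = 2 p 9 = 18 p$)
$t{\left(H,B \right)} = 18 B \left(-3 + H\right)$ ($t{\left(H,B \right)} = 18 B \left(H - 3\right) = 18 B \left(-3 + H\right)$)
$\left(t{\left(-74,\frac{172}{185} \right)} + N{\left(7 \left(-1 - 5\right),-172 \right)}\right) + 20421 = \left(18 \cdot \frac{172}{185} \left(-3 - 74\right) - 78\right) + 20421 = \left(18 \cdot 172 \cdot \frac{1}{185} \left(-77\right) - 78\right) + 20421 = \left(18 \cdot \frac{172}{185} \left(-77\right) - 78\right) + 20421 = \left(- \frac{238392}{185} - 78\right) + 20421 = - \frac{252822}{185} + 20421 = \frac{3525063}{185}$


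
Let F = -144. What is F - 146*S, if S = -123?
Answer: 17814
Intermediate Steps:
F - 146*S = -144 - 146*(-123) = -144 + 17958 = 17814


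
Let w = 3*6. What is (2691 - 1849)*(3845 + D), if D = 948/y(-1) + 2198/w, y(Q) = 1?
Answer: 37246712/9 ≈ 4.1385e+6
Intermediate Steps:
w = 18
D = 9631/9 (D = 948/1 + 2198/18 = 948*1 + 2198*(1/18) = 948 + 1099/9 = 9631/9 ≈ 1070.1)
(2691 - 1849)*(3845 + D) = (2691 - 1849)*(3845 + 9631/9) = 842*(44236/9) = 37246712/9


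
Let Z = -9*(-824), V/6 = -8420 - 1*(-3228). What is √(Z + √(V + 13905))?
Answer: √(7416 + I*√17247) ≈ 86.12 + 0.7625*I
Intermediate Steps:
V = -31152 (V = 6*(-8420 - 1*(-3228)) = 6*(-8420 + 3228) = 6*(-5192) = -31152)
Z = 7416
√(Z + √(V + 13905)) = √(7416 + √(-31152 + 13905)) = √(7416 + √(-17247)) = √(7416 + I*√17247)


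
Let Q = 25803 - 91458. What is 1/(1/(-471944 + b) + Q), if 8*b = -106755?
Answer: -3882307/254892866093 ≈ -1.5231e-5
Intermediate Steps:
b = -106755/8 (b = (1/8)*(-106755) = -106755/8 ≈ -13344.)
Q = -65655
1/(1/(-471944 + b) + Q) = 1/(1/(-471944 - 106755/8) - 65655) = 1/(1/(-3882307/8) - 65655) = 1/(-8/3882307 - 65655) = 1/(-254892866093/3882307) = -3882307/254892866093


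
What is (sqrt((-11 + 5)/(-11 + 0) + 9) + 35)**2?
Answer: (385 + sqrt(1155))**2/121 ≈ 1450.8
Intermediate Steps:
(sqrt((-11 + 5)/(-11 + 0) + 9) + 35)**2 = (sqrt(-6/(-11) + 9) + 35)**2 = (sqrt(-6*(-1/11) + 9) + 35)**2 = (sqrt(6/11 + 9) + 35)**2 = (sqrt(105/11) + 35)**2 = (sqrt(1155)/11 + 35)**2 = (35 + sqrt(1155)/11)**2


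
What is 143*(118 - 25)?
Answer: 13299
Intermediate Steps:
143*(118 - 25) = 143*93 = 13299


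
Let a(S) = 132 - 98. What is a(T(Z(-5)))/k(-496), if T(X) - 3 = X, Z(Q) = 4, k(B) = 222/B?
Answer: -8432/111 ≈ -75.964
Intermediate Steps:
T(X) = 3 + X
a(S) = 34
a(T(Z(-5)))/k(-496) = 34/((222/(-496))) = 34/((222*(-1/496))) = 34/(-111/248) = 34*(-248/111) = -8432/111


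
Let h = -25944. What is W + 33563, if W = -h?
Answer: 59507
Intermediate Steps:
W = 25944 (W = -1*(-25944) = 25944)
W + 33563 = 25944 + 33563 = 59507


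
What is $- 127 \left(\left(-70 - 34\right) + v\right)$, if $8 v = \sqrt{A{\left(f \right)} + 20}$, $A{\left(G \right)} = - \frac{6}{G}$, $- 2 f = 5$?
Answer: $13208 - \frac{127 \sqrt{35}}{10} \approx 13133.0$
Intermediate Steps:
$f = - \frac{5}{2}$ ($f = \left(- \frac{1}{2}\right) 5 = - \frac{5}{2} \approx -2.5$)
$v = \frac{\sqrt{35}}{10}$ ($v = \frac{\sqrt{- \frac{6}{- \frac{5}{2}} + 20}}{8} = \frac{\sqrt{\left(-6\right) \left(- \frac{2}{5}\right) + 20}}{8} = \frac{\sqrt{\frac{12}{5} + 20}}{8} = \frac{\sqrt{\frac{112}{5}}}{8} = \frac{\frac{4}{5} \sqrt{35}}{8} = \frac{\sqrt{35}}{10} \approx 0.59161$)
$- 127 \left(\left(-70 - 34\right) + v\right) = - 127 \left(\left(-70 - 34\right) + \frac{\sqrt{35}}{10}\right) = - 127 \left(-104 + \frac{\sqrt{35}}{10}\right) = 13208 - \frac{127 \sqrt{35}}{10}$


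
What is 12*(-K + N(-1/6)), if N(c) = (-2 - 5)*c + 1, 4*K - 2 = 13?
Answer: -19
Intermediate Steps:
K = 15/4 (K = ½ + (¼)*13 = ½ + 13/4 = 15/4 ≈ 3.7500)
N(c) = 1 - 7*c (N(c) = -7*c + 1 = 1 - 7*c)
12*(-K + N(-1/6)) = 12*(-1*15/4 + (1 - (-7)/6)) = 12*(-15/4 + (1 - (-7)/6)) = 12*(-15/4 + (1 - 7*(-⅙))) = 12*(-15/4 + (1 + 7/6)) = 12*(-15/4 + 13/6) = 12*(-19/12) = -19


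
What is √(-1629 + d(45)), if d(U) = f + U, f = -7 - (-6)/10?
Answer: 4*I*√2485/5 ≈ 39.88*I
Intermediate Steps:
f = -32/5 (f = -7 - (-6)/10 = -7 - 1*(-⅗) = -7 + ⅗ = -32/5 ≈ -6.4000)
d(U) = -32/5 + U
√(-1629 + d(45)) = √(-1629 + (-32/5 + 45)) = √(-1629 + 193/5) = √(-7952/5) = 4*I*√2485/5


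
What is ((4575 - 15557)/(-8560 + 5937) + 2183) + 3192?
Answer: 14109607/2623 ≈ 5379.2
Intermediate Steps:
((4575 - 15557)/(-8560 + 5937) + 2183) + 3192 = (-10982/(-2623) + 2183) + 3192 = (-10982*(-1/2623) + 2183) + 3192 = (10982/2623 + 2183) + 3192 = 5736991/2623 + 3192 = 14109607/2623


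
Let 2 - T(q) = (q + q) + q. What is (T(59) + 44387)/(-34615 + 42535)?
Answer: 11053/1980 ≈ 5.5823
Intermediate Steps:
T(q) = 2 - 3*q (T(q) = 2 - ((q + q) + q) = 2 - (2*q + q) = 2 - 3*q)
(T(59) + 44387)/(-34615 + 42535) = ((2 - 3*59) + 44387)/(-34615 + 42535) = ((2 - 177) + 44387)/7920 = (-175 + 44387)*(1/7920) = 44212*(1/7920) = 11053/1980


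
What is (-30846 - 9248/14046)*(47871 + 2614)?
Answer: -10936872599770/7023 ≈ -1.5573e+9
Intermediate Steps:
(-30846 - 9248/14046)*(47871 + 2614) = (-30846 - 9248*1/14046)*50485 = (-30846 - 4624/7023)*50485 = -216636082/7023*50485 = -10936872599770/7023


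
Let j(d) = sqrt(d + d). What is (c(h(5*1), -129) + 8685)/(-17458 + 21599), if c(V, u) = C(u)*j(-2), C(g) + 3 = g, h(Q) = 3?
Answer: 8685/4141 - 264*I/4141 ≈ 2.0973 - 0.063753*I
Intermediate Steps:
C(g) = -3 + g
j(d) = sqrt(2)*sqrt(d) (j(d) = sqrt(2*d) = sqrt(2)*sqrt(d))
c(V, u) = 2*I*(-3 + u) (c(V, u) = (-3 + u)*(sqrt(2)*sqrt(-2)) = (-3 + u)*(sqrt(2)*(I*sqrt(2))) = (-3 + u)*(2*I) = 2*I*(-3 + u))
(c(h(5*1), -129) + 8685)/(-17458 + 21599) = (2*I*(-3 - 129) + 8685)/(-17458 + 21599) = (2*I*(-132) + 8685)/4141 = (-264*I + 8685)*(1/4141) = (8685 - 264*I)*(1/4141) = 8685/4141 - 264*I/4141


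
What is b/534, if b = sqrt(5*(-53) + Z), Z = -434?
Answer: I*sqrt(699)/534 ≈ 0.04951*I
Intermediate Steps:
b = I*sqrt(699) (b = sqrt(5*(-53) - 434) = sqrt(-265 - 434) = sqrt(-699) = I*sqrt(699) ≈ 26.439*I)
b/534 = (I*sqrt(699))/534 = (I*sqrt(699))*(1/534) = I*sqrt(699)/534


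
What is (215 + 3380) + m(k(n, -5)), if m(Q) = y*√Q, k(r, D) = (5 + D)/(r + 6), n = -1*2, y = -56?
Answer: 3595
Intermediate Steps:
n = -2
k(r, D) = (5 + D)/(6 + r)
m(Q) = -56*√Q
(215 + 3380) + m(k(n, -5)) = (215 + 3380) - 56*√(5 - 5)/√(6 - 2) = 3595 - 56*√(0/4) = 3595 - 56*√((¼)*0) = 3595 - 56*√0 = 3595 - 56*0 = 3595 + 0 = 3595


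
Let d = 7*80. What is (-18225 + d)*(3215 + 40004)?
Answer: -763463635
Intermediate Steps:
d = 560
(-18225 + d)*(3215 + 40004) = (-18225 + 560)*(3215 + 40004) = -17665*43219 = -763463635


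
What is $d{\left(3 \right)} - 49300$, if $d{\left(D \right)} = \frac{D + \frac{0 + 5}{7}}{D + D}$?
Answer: $- \frac{1035287}{21} \approx -49299.0$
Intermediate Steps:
$d{\left(D \right)} = \frac{\frac{5}{7} + D}{2 D}$ ($d{\left(D \right)} = \frac{D + 5 \cdot \frac{1}{7}}{2 D} = \left(D + \frac{5}{7}\right) \frac{1}{2 D} = \left(\frac{5}{7} + D\right) \frac{1}{2 D} = \frac{\frac{5}{7} + D}{2 D}$)
$d{\left(3 \right)} - 49300 = \frac{5 + 7 \cdot 3}{14 \cdot 3} - 49300 = \frac{1}{14} \cdot \frac{1}{3} \left(5 + 21\right) - 49300 = \frac{1}{14} \cdot \frac{1}{3} \cdot 26 - 49300 = \frac{13}{21} - 49300 = - \frac{1035287}{21}$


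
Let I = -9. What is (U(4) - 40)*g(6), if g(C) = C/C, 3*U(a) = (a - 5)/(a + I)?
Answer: -599/15 ≈ -39.933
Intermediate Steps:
U(a) = (-5 + a)/(3*(-9 + a)) (U(a) = ((a - 5)/(a - 9))/3 = ((-5 + a)/(-9 + a))/3 = (-5 + a)/(3*(-9 + a)))
g(C) = 1
(U(4) - 40)*g(6) = ((-5 + 4)/(3*(-9 + 4)) - 40)*1 = ((⅓)*(-1)/(-5) - 40)*1 = ((⅓)*(-⅕)*(-1) - 40)*1 = (1/15 - 40)*1 = -599/15*1 = -599/15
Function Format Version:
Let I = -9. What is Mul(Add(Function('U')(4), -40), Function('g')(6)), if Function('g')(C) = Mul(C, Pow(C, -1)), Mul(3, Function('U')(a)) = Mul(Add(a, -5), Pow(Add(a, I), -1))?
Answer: Rational(-599, 15) ≈ -39.933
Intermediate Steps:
Function('U')(a) = Mul(Rational(1, 3), Pow(Add(-9, a), -1), Add(-5, a)) (Function('U')(a) = Mul(Rational(1, 3), Mul(Add(a, -5), Pow(Add(a, -9), -1))) = Mul(Rational(1, 3), Mul(Add(-5, a), Pow(Add(-9, a), -1))) = Mul(Rational(1, 3), Mul(Pow(Add(-9, a), -1), Add(-5, a))) = Mul(Rational(1, 3), Pow(Add(-9, a), -1), Add(-5, a)))
Function('g')(C) = 1
Mul(Add(Function('U')(4), -40), Function('g')(6)) = Mul(Add(Mul(Rational(1, 3), Pow(Add(-9, 4), -1), Add(-5, 4)), -40), 1) = Mul(Add(Mul(Rational(1, 3), Pow(-5, -1), -1), -40), 1) = Mul(Add(Mul(Rational(1, 3), Rational(-1, 5), -1), -40), 1) = Mul(Add(Rational(1, 15), -40), 1) = Mul(Rational(-599, 15), 1) = Rational(-599, 15)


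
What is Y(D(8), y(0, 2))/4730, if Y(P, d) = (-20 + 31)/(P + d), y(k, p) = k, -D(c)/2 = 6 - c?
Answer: 1/1720 ≈ 0.00058139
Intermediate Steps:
D(c) = -12 + 2*c (D(c) = -2*(6 - c) = -12 + 2*c)
Y(P, d) = 11/(P + d)
Y(D(8), y(0, 2))/4730 = (11/((-12 + 2*8) + 0))/4730 = (11/((-12 + 16) + 0))*(1/4730) = (11/(4 + 0))*(1/4730) = (11/4)*(1/4730) = 1/1720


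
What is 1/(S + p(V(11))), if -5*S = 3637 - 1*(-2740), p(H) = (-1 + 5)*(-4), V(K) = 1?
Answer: -5/6457 ≈ -0.00077435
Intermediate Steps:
p(H) = -16 (p(H) = 4*(-4) = -16)
S = -6377/5 (S = -(3637 - 1*(-2740))/5 = -(3637 + 2740)/5 = -⅕*6377 = -6377/5 ≈ -1275.4)
1/(S + p(V(11))) = 1/(-6377/5 - 16) = 1/(-6457/5) = -5/6457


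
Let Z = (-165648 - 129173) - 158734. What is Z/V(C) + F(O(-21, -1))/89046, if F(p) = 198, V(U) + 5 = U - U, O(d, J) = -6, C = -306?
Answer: 448747328/4947 ≈ 90711.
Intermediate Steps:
V(U) = -5 (V(U) = -5 + (U - U) = -5 + 0 = -5)
Z = -453555 (Z = -294821 - 158734 = -453555)
Z/V(C) + F(O(-21, -1))/89046 = -453555/(-5) + 198/89046 = -453555*(-1/5) + 198*(1/89046) = 90711 + 11/4947 = 448747328/4947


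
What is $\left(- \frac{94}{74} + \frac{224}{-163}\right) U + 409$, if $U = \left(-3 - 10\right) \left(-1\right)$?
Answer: $\frac{2259342}{6031} \approx 374.62$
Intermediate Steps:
$U = 13$ ($U = \left(-13\right) \left(-1\right) = 13$)
$\left(- \frac{94}{74} + \frac{224}{-163}\right) U + 409 = \left(- \frac{94}{74} + \frac{224}{-163}\right) 13 + 409 = \left(\left(-94\right) \frac{1}{74} + 224 \left(- \frac{1}{163}\right)\right) 13 + 409 = \left(- \frac{47}{37} - \frac{224}{163}\right) 13 + 409 = \left(- \frac{15949}{6031}\right) 13 + 409 = - \frac{207337}{6031} + 409 = \frac{2259342}{6031}$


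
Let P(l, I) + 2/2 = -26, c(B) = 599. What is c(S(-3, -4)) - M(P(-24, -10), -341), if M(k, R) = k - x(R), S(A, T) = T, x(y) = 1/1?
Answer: 627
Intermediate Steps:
x(y) = 1
P(l, I) = -27 (P(l, I) = -1 - 26 = -27)
M(k, R) = -1 + k (M(k, R) = k - 1*1 = k - 1 = -1 + k)
c(S(-3, -4)) - M(P(-24, -10), -341) = 599 - (-1 - 27) = 599 - 1*(-28) = 599 + 28 = 627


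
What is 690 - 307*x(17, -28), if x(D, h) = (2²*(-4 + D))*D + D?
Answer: -275917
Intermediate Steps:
x(D, h) = D + D*(-16 + 4*D) (x(D, h) = (4*(-4 + D))*D + D = (-16 + 4*D)*D + D = D*(-16 + 4*D) + D = D + D*(-16 + 4*D))
690 - 307*x(17, -28) = 690 - 5219*(-15 + 4*17) = 690 - 5219*(-15 + 68) = 690 - 5219*53 = 690 - 307*901 = 690 - 276607 = -275917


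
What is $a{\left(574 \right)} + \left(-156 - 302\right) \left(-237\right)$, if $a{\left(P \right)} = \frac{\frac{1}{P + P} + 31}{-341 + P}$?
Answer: $\frac{29034353853}{267484} \approx 1.0855 \cdot 10^{5}$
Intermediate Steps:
$a{\left(P \right)} = \frac{31 + \frac{1}{2 P}}{-341 + P}$ ($a{\left(P \right)} = \frac{\frac{1}{2 P} + 31}{-341 + P} = \frac{31 + \frac{1}{2 P}}{-341 + P}$)
$a{\left(574 \right)} + \left(-156 - 302\right) \left(-237\right) = \frac{1 + 62 \cdot 574}{2 \cdot 574 \left(-341 + 574\right)} + \left(-156 - 302\right) \left(-237\right) = \frac{1}{2} \cdot \frac{1}{574} \cdot \frac{1}{233} \left(1 + 35588\right) - -108546 = \frac{1}{2} \cdot \frac{1}{574} \cdot \frac{1}{233} \cdot 35589 + 108546 = \frac{35589}{267484} + 108546 = \frac{29034353853}{267484}$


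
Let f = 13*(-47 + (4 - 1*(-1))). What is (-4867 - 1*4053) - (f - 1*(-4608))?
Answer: -12982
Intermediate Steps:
f = -546 (f = 13*(-47 + (4 + 1)) = 13*(-47 + 5) = 13*(-42) = -546)
(-4867 - 1*4053) - (f - 1*(-4608)) = (-4867 - 1*4053) - (-546 - 1*(-4608)) = (-4867 - 4053) - (-546 + 4608) = -8920 - 1*4062 = -8920 - 4062 = -12982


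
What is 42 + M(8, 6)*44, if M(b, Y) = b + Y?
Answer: 658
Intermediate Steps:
M(b, Y) = Y + b
42 + M(8, 6)*44 = 42 + (6 + 8)*44 = 42 + 14*44 = 42 + 616 = 658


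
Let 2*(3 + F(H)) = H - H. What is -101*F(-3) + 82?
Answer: 385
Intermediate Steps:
F(H) = -3 (F(H) = -3 + (H - H)/2 = -3 + (½)*0 = -3 + 0 = -3)
-101*F(-3) + 82 = -101*(-3) + 82 = 303 + 82 = 385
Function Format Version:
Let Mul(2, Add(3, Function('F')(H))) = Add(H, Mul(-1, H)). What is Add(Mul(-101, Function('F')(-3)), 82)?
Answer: 385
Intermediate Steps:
Function('F')(H) = -3 (Function('F')(H) = Add(-3, Mul(Rational(1, 2), Add(H, Mul(-1, H)))) = Add(-3, Mul(Rational(1, 2), 0)) = Add(-3, 0) = -3)
Add(Mul(-101, Function('F')(-3)), 82) = Add(Mul(-101, -3), 82) = Add(303, 82) = 385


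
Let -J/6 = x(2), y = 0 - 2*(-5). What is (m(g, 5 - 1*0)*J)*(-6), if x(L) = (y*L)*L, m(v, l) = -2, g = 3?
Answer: -2880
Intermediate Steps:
y = 10 (y = 0 + 10 = 10)
x(L) = 10*L² (x(L) = (10*L)*L = 10*L²)
J = -240 (J = -60*2² = -60*4 = -6*40 = -240)
(m(g, 5 - 1*0)*J)*(-6) = -2*(-240)*(-6) = 480*(-6) = -2880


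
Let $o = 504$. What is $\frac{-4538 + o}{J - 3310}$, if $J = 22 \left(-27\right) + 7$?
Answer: $\frac{4034}{3897} \approx 1.0352$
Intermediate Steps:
$J = -587$ ($J = -594 + 7 = -587$)
$\frac{-4538 + o}{J - 3310} = \frac{-4538 + 504}{-587 - 3310} = - \frac{4034}{-3897} = \left(-4034\right) \left(- \frac{1}{3897}\right) = \frac{4034}{3897}$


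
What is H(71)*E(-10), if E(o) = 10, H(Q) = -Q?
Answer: -710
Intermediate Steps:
H(71)*E(-10) = -1*71*10 = -71*10 = -710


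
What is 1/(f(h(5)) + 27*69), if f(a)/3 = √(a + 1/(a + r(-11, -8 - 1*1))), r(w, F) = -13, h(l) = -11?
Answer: 4968/9255649 - 2*I*√1590/27766947 ≈ 0.00053675 - 2.8721e-6*I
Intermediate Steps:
f(a) = 3*√(a + 1/(-13 + a)) (f(a) = 3*√(a + 1/(a - 13)) = 3*√(a + 1/(-13 + a)))
1/(f(h(5)) + 27*69) = 1/(3*√((1 - 11*(-13 - 11))/(-13 - 11)) + 27*69) = 1/(3*√((1 - 11*(-24))/(-24)) + 1863) = 1/(3*√(-(1 + 264)/24) + 1863) = 1/(3*√(-1/24*265) + 1863) = 1/(3*√(-265/24) + 1863) = 1/(3*(I*√1590/12) + 1863) = 1/(I*√1590/4 + 1863) = 1/(1863 + I*√1590/4)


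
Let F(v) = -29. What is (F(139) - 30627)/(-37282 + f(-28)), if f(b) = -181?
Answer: 30656/37463 ≈ 0.81830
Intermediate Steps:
(F(139) - 30627)/(-37282 + f(-28)) = (-29 - 30627)/(-37282 - 181) = -30656/(-37463) = -30656*(-1/37463) = 30656/37463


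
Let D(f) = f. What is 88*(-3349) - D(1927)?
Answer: -296639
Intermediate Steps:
88*(-3349) - D(1927) = 88*(-3349) - 1*1927 = -294712 - 1927 = -296639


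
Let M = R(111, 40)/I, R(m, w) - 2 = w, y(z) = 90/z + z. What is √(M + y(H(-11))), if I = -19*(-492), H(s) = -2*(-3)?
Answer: 5*√2039422/1558 ≈ 4.5831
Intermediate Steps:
H(s) = 6
y(z) = z + 90/z
R(m, w) = 2 + w
I = 9348
M = 7/1558 (M = (2 + 40)/9348 = 42*(1/9348) = 7/1558 ≈ 0.0044929)
√(M + y(H(-11))) = √(7/1558 + (6 + 90/6)) = √(7/1558 + (6 + 90*(⅙))) = √(7/1558 + (6 + 15)) = √(7/1558 + 21) = √(32725/1558) = 5*√2039422/1558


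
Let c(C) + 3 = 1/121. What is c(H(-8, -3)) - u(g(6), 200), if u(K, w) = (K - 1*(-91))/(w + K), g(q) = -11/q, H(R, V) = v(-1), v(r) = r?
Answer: -495153/143869 ≈ -3.4417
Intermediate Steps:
H(R, V) = -1
c(C) = -362/121 (c(C) = -3 + 1/121 = -362/121)
u(K, w) = (91 + K)/(K + w) (u(K, w) = (K + 91)/(K + w) = (91 + K)/(K + w))
c(H(-8, -3)) - u(g(6), 200) = -362/121 - (91 - 11/6)/(-11/6 + 200) = -362/121 - 535/(1189/6*6) = -362/121 - 6*535/(1189*6) = -362/121 - 1*535/1189 = -362/121 - 535/1189 = -495153/143869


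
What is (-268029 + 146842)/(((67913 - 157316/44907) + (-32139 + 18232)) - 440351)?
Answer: 5442144609/17349752231 ≈ 0.31367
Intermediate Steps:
(-268029 + 146842)/(((67913 - 157316/44907) + (-32139 + 18232)) - 440351) = -121187/(((67913 - 157316*1/44907) - 13907) - 440351) = -121187/(((67913 - 157316/44907) - 13907) - 440351) = -121187/((3049611775/44907 - 13907) - 440351) = -121187/(2425090126/44907 - 440351) = -121187/(-17349752231/44907) = -121187*(-44907/17349752231) = 5442144609/17349752231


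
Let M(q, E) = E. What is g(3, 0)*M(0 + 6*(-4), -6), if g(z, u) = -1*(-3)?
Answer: -18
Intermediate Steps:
g(z, u) = 3
g(3, 0)*M(0 + 6*(-4), -6) = 3*(-6) = -18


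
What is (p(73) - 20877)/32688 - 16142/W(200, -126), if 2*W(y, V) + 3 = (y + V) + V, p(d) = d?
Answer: 263538793/449460 ≈ 586.35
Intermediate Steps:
W(y, V) = -3/2 + V + y/2 (W(y, V) = -3/2 + ((y + V) + V)/2 = -3/2 + ((V + y) + V)/2 = -3/2 + (y + 2*V)/2 = -3/2 + (V + y/2) = -3/2 + V + y/2)
(p(73) - 20877)/32688 - 16142/W(200, -126) = (73 - 20877)/32688 - 16142/(-3/2 - 126 + (1/2)*200) = -20804*1/32688 - 16142/(-3/2 - 126 + 100) = -5201/8172 - 16142/(-55/2) = -5201/8172 - 16142*(-2/55) = -5201/8172 + 32284/55 = 263538793/449460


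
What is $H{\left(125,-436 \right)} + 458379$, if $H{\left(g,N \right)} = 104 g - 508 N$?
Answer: $692867$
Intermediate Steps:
$H{\left(g,N \right)} = - 508 N + 104 g$
$H{\left(125,-436 \right)} + 458379 = \left(\left(-508\right) \left(-436\right) + 104 \cdot 125\right) + 458379 = \left(221488 + 13000\right) + 458379 = 234488 + 458379 = 692867$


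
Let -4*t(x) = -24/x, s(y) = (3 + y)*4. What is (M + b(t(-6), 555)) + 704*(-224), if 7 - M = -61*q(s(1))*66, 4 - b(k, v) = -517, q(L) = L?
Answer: -92752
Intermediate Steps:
s(y) = 12 + 4*y
t(x) = 6/x (t(x) = -(-6)/x = 6/x)
b(k, v) = 521 (b(k, v) = 4 - 1*(-517) = 4 + 517 = 521)
M = 64423 (M = 7 - (-61*(12 + 4*1))*66 = 7 - (-61*(12 + 4))*66 = 7 - (-61*16)*66 = 7 - (-976)*66 = 7 - 1*(-64416) = 7 + 64416 = 64423)
(M + b(t(-6), 555)) + 704*(-224) = (64423 + 521) + 704*(-224) = 64944 - 157696 = -92752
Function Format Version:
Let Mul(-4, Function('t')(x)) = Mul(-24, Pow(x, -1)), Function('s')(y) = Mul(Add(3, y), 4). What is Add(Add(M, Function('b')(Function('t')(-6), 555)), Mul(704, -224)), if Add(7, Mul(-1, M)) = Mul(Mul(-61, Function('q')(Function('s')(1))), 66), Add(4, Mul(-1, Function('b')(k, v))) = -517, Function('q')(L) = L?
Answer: -92752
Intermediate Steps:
Function('s')(y) = Add(12, Mul(4, y))
Function('t')(x) = Mul(6, Pow(x, -1)) (Function('t')(x) = Mul(Rational(-1, 4), Mul(-24, Pow(x, -1))) = Mul(6, Pow(x, -1)))
Function('b')(k, v) = 521 (Function('b')(k, v) = Add(4, Mul(-1, -517)) = Add(4, 517) = 521)
M = 64423 (M = Add(7, Mul(-1, Mul(Mul(-61, Add(12, Mul(4, 1))), 66))) = Add(7, Mul(-1, Mul(Mul(-61, Add(12, 4)), 66))) = Add(7, Mul(-1, Mul(Mul(-61, 16), 66))) = Add(7, Mul(-1, Mul(-976, 66))) = Add(7, Mul(-1, -64416)) = Add(7, 64416) = 64423)
Add(Add(M, Function('b')(Function('t')(-6), 555)), Mul(704, -224)) = Add(Add(64423, 521), Mul(704, -224)) = Add(64944, -157696) = -92752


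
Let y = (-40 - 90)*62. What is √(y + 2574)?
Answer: I*√5486 ≈ 74.068*I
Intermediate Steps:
y = -8060 (y = -130*62 = -8060)
√(y + 2574) = √(-8060 + 2574) = √(-5486) = I*√5486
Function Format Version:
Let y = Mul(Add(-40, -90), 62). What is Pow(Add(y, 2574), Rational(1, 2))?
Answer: Mul(I, Pow(5486, Rational(1, 2))) ≈ Mul(74.068, I)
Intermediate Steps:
y = -8060 (y = Mul(-130, 62) = -8060)
Pow(Add(y, 2574), Rational(1, 2)) = Pow(Add(-8060, 2574), Rational(1, 2)) = Pow(-5486, Rational(1, 2)) = Mul(I, Pow(5486, Rational(1, 2)))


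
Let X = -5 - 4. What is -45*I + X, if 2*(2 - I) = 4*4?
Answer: 261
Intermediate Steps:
I = -6 (I = 2 - 2*4 = 2 - ½*16 = 2 - 8 = -6)
X = -9
-45*I + X = -45*(-6) - 9 = 270 - 9 = 261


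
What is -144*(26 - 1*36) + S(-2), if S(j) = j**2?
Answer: 1444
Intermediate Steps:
-144*(26 - 1*36) + S(-2) = -144*(26 - 1*36) + (-2)**2 = -144*(26 - 36) + 4 = -144*(-10) + 4 = 1440 + 4 = 1444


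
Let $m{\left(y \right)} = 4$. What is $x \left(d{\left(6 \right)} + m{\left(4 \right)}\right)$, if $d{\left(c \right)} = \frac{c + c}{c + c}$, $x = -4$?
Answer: $-20$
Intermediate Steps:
$d{\left(c \right)} = 1$ ($d{\left(c \right)} = \frac{2 c}{2 c} = 2 c \frac{1}{2 c} = 1$)
$x \left(d{\left(6 \right)} + m{\left(4 \right)}\right) = - 4 \left(1 + 4\right) = \left(-4\right) 5 = -20$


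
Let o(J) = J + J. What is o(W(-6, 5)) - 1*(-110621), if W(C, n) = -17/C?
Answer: 331880/3 ≈ 1.1063e+5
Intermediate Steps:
o(J) = 2*J
o(W(-6, 5)) - 1*(-110621) = 2*(-17/(-6)) - 1*(-110621) = 2*(-17*(-⅙)) + 110621 = 2*(17/6) + 110621 = 17/3 + 110621 = 331880/3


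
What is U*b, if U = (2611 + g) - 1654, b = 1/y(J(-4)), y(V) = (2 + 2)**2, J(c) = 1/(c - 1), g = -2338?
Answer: -1381/16 ≈ -86.313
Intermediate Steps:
J(c) = 1/(-1 + c)
y(V) = 16 (y(V) = 4**2 = 16)
b = 1/16 ≈ 0.062500
U = -1381 (U = (2611 - 2338) - 1654 = 273 - 1654 = -1381)
U*b = -1381*1/16 = -1381/16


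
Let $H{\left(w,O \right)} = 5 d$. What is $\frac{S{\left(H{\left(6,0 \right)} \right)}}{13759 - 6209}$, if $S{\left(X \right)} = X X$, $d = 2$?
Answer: $\frac{2}{151} \approx 0.013245$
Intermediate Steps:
$H{\left(w,O \right)} = 10$ ($H{\left(w,O \right)} = 5 \cdot 2 = 10$)
$S{\left(X \right)} = X^{2}$
$\frac{S{\left(H{\left(6,0 \right)} \right)}}{13759 - 6209} = \frac{10^{2}}{13759 - 6209} = \frac{1}{7550} \cdot 100 = \frac{2}{151}$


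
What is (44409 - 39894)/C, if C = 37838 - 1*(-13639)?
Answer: 1505/17159 ≈ 0.087709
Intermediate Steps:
C = 51477 (C = 37838 + 13639 = 51477)
(44409 - 39894)/C = (44409 - 39894)/51477 = 4515*(1/51477) = 1505/17159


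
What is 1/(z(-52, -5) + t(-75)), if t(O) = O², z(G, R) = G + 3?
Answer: 1/5576 ≈ 0.00017934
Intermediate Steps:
z(G, R) = 3 + G
1/(z(-52, -5) + t(-75)) = 1/((3 - 52) + (-75)²) = 1/(-49 + 5625) = 1/5576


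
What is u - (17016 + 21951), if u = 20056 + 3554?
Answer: -15357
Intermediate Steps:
u = 23610
u - (17016 + 21951) = 23610 - (17016 + 21951) = 23610 - 1*38967 = 23610 - 38967 = -15357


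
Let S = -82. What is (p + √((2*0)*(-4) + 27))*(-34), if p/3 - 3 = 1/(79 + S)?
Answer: -272 - 102*√3 ≈ -448.67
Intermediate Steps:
p = 8 (p = 9 + 3/(79 - 82) = 9 + 3/(-3) = 9 + 3*(-⅓) = 9 - 1 = 8)
(p + √((2*0)*(-4) + 27))*(-34) = (8 + √((2*0)*(-4) + 27))*(-34) = (8 + √(0*(-4) + 27))*(-34) = (8 + √(0 + 27))*(-34) = (8 + √27)*(-34) = (8 + 3*√3)*(-34) = -272 - 102*√3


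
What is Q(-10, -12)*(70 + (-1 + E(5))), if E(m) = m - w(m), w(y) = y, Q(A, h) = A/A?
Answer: 69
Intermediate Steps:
Q(A, h) = 1
E(m) = 0 (E(m) = m - m = 0)
Q(-10, -12)*(70 + (-1 + E(5))) = 1*(70 + (-1 + 0)) = 1*(70 - 1) = 1*69 = 69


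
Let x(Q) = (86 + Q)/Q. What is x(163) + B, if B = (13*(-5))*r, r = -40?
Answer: 424049/163 ≈ 2601.5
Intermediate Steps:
x(Q) = (86 + Q)/Q
B = 2600 (B = (13*(-5))*(-40) = -65*(-40) = 2600)
x(163) + B = (86 + 163)/163 + 2600 = (1/163)*249 + 2600 = 249/163 + 2600 = 424049/163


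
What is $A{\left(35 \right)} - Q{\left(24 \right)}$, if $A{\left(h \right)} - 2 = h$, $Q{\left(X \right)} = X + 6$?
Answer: $7$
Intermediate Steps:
$Q{\left(X \right)} = 6 + X$
$A{\left(h \right)} = 2 + h$
$A{\left(35 \right)} - Q{\left(24 \right)} = \left(2 + 35\right) - \left(6 + 24\right) = 37 - 30 = 7$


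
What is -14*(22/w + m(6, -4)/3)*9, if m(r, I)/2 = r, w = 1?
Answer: -3276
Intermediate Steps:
m(r, I) = 2*r
-14*(22/w + m(6, -4)/3)*9 = -14*(22/1 + (2*6)/3)*9 = -14*(22*1 + 12*(1/3))*9 = -14*(22 + 4)*9 = -14*26*9 = -364*9 = -3276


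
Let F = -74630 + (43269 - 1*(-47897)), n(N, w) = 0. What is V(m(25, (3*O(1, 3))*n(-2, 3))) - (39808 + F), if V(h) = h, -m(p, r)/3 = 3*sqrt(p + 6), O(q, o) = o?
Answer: -56344 - 9*sqrt(31) ≈ -56394.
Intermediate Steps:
m(p, r) = -9*sqrt(6 + p) (m(p, r) = -9*sqrt(p + 6) = -9*sqrt(6 + p))
F = 16536 (F = -74630 + (43269 + 47897) = -74630 + 91166 = 16536)
V(m(25, (3*O(1, 3))*n(-2, 3))) - (39808 + F) = -9*sqrt(6 + 25) - (39808 + 16536) = -9*sqrt(31) - 1*56344 = -9*sqrt(31) - 56344 = -56344 - 9*sqrt(31)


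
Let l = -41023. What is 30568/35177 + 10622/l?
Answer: 880340970/1443066071 ≈ 0.61005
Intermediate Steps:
30568/35177 + 10622/l = 30568/35177 + 10622/(-41023) = 30568*(1/35177) + 10622*(-1/41023) = 30568/35177 - 10622/41023 = 880340970/1443066071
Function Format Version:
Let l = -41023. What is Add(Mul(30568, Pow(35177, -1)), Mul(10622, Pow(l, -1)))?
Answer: Rational(880340970, 1443066071) ≈ 0.61005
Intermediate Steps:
Add(Mul(30568, Pow(35177, -1)), Mul(10622, Pow(l, -1))) = Add(Mul(30568, Pow(35177, -1)), Mul(10622, Pow(-41023, -1))) = Add(Mul(30568, Rational(1, 35177)), Mul(10622, Rational(-1, 41023))) = Add(Rational(30568, 35177), Rational(-10622, 41023)) = Rational(880340970, 1443066071)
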